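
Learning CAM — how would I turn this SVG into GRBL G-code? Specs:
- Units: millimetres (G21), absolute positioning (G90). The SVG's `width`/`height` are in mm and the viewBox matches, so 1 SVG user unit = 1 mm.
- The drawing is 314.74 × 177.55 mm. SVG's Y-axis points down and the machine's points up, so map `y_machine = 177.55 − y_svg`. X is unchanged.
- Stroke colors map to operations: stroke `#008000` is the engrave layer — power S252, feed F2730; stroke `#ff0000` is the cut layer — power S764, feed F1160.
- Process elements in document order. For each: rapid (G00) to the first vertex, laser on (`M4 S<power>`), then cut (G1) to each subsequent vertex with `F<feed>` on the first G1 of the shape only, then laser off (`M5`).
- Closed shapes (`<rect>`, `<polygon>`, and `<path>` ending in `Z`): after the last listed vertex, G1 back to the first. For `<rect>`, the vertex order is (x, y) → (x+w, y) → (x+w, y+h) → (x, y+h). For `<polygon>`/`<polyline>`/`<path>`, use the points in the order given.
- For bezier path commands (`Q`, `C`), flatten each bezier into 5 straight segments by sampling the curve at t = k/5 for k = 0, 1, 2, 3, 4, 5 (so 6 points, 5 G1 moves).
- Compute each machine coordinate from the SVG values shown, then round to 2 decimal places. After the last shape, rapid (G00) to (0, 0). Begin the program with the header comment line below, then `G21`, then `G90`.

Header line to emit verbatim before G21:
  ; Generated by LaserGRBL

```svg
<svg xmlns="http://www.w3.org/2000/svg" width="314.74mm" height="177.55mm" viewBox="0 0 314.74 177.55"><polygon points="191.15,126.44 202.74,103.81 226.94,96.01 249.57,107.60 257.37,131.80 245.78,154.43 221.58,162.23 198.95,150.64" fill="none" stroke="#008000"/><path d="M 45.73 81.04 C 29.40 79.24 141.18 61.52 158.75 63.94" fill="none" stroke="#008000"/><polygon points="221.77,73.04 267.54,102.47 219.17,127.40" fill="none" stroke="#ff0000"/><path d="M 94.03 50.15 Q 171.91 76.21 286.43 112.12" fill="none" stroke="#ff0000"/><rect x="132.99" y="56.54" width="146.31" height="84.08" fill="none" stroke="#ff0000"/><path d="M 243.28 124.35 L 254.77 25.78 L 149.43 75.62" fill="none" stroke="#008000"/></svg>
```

; Generated by LaserGRBL
G21
G90
G00 X191.15 Y51.11
M4 S252
G1 X202.74 Y73.74 F2730
G1 X226.94 Y81.54
G1 X249.57 Y69.95
G1 X257.37 Y45.75
G1 X245.78 Y23.12
G1 X221.58 Y15.32
G1 X198.95 Y26.91
G1 X191.15 Y51.11
M5
G00 X45.73 Y96.51
M4 S252
G1 X49.53 Y99.21 F2730
G1 X73.40 Y104.00
G1 X106.67 Y109.15
G1 X138.68 Y112.93
G1 X158.75 Y113.61
M5
G00 X221.77 Y104.51
M4 S764
G1 X267.54 Y75.08 F1160
G1 X219.17 Y50.15
G1 X221.77 Y104.51
M5
G00 X94.03 Y127.40
M4 S764
G1 X126.65 Y116.58 F1160
G1 X162.20 Y104.98
G1 X200.68 Y92.58
G1 X242.09 Y79.40
G1 X286.43 Y65.43
M5
G00 X132.99 Y121.01
M4 S764
G1 X279.30 Y121.01 F1160
G1 X279.30 Y36.93
G1 X132.99 Y36.93
G1 X132.99 Y121.01
M5
G00 X243.28 Y53.20
M4 S252
G1 X254.77 Y151.77 F2730
G1 X149.43 Y101.93
M5
G00 X0.00 Y0.00

viewBox `0 0 314.74 177.55` with mm width/height → 1 unit = 1 mm. Flip: y_m = 177.55 − y_svg.

**Shape 1** — `<polygon>` regular polygon, stroke `#008000` → engrave (S252, F2730). Machine vertices: (191.15,51.11) → (202.74,73.74) → (226.94,81.54) → (249.57,69.95) → (257.37,45.75) → (245.78,23.12) → (221.58,15.32) → (198.95,26.91) → (191.15,51.11). Closed: final G1 returns to the first vertex.

**Shape 2** — `<path>` cubic bezier, stroke `#008000` → engrave (S252, F2730). Control points (SVG): P0=(45.73,81.04), P1=(29.40,79.24), P2=(141.18,61.52), P3=(158.75,63.94); sampled at t=k/5. Machine vertices: (45.73,96.51) → (49.53,99.21) → (73.40,104.00) → (106.67,109.15) → (138.68,112.93) → (158.75,113.61). Open path.

**Shape 3** — `<polygon>` regular polygon, stroke `#ff0000` → cut (S764, F1160). Machine vertices: (221.77,104.51) → (267.54,75.08) → (219.17,50.15) → (221.77,104.51). Closed: final G1 returns to the first vertex.

**Shape 4** — `<path>` quadratic bezier, stroke `#ff0000` → cut (S764, F1160). Control points (SVG): P0=(94.03,50.15), P1=(171.91,76.21), P2=(286.43,112.12); sampled at t=k/5. Machine vertices: (94.03,127.40) → (126.65,116.58) → (162.20,104.98) → (200.68,92.58) → (242.09,79.40) → (286.43,65.43). Open path.

**Shape 5** — `<rect>` rectangle, stroke `#ff0000` → cut (S764, F1160). Machine vertices: (132.99,121.01) → (279.30,121.01) → (279.30,36.93) → (132.99,36.93) → (132.99,121.01). Closed: final G1 returns to the first vertex.

**Shape 6** — `<path>` open polyline, stroke `#008000` → engrave (S252, F2730). Machine vertices: (243.28,53.20) → (254.77,151.77) → (149.43,101.93). Open path.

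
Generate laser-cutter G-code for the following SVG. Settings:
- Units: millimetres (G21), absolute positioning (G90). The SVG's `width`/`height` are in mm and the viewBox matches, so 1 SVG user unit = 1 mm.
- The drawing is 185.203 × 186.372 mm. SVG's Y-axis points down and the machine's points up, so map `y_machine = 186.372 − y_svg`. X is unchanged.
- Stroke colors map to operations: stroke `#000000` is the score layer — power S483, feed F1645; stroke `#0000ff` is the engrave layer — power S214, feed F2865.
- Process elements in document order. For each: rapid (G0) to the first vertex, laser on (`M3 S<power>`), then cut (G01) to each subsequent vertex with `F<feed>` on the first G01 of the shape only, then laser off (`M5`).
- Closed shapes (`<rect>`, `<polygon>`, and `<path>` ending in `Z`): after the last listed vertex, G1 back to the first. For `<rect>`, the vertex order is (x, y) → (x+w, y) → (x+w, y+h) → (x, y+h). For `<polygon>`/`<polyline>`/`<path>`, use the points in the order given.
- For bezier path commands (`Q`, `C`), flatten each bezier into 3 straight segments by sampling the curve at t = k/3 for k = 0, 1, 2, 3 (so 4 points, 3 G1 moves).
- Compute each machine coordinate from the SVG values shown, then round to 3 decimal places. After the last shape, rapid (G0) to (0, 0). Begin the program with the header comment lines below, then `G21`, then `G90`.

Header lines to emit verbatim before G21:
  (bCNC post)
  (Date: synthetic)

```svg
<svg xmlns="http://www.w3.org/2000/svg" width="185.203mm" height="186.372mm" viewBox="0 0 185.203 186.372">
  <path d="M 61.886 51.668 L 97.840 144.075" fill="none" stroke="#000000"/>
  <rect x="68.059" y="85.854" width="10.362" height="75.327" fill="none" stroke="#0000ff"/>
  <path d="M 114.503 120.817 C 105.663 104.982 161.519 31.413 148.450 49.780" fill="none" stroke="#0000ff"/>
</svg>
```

(bCNC post)
(Date: synthetic)
G21
G90
G0 X61.886 Y134.704
M3 S483
G01 X97.840 Y42.297 F1645
M5
G0 X68.059 Y100.518
M3 S214
G01 X78.421 Y100.518 F2865
G01 X78.421 Y25.191
G01 X68.059 Y25.191
G01 X68.059 Y100.518
M5
G0 X114.503 Y65.555
M3 S214
G01 X122.279 Y95.091 F2865
G01 X143.493 Y129.857
G01 X148.450 Y136.592
M5
G0 X0.000 Y0.000

1 u = 1 mm; y_m = 186.372 − y.

[1] `<path>` line segment, #000000→score S483 F1645: (61.886,134.704) → (97.840,42.297)

[2] `<rect>` rectangle, #0000ff→engrave S214 F2865: (68.059,100.518) → (78.421,100.518) → (78.421,25.191) → (68.059,25.191) → (68.059,100.518) (closed)

[3] `<path>` cubic bezier, #0000ff→engrave S214 F2865: (114.503,65.555) → (122.279,95.091) → (143.493,129.857) → (148.450,136.592)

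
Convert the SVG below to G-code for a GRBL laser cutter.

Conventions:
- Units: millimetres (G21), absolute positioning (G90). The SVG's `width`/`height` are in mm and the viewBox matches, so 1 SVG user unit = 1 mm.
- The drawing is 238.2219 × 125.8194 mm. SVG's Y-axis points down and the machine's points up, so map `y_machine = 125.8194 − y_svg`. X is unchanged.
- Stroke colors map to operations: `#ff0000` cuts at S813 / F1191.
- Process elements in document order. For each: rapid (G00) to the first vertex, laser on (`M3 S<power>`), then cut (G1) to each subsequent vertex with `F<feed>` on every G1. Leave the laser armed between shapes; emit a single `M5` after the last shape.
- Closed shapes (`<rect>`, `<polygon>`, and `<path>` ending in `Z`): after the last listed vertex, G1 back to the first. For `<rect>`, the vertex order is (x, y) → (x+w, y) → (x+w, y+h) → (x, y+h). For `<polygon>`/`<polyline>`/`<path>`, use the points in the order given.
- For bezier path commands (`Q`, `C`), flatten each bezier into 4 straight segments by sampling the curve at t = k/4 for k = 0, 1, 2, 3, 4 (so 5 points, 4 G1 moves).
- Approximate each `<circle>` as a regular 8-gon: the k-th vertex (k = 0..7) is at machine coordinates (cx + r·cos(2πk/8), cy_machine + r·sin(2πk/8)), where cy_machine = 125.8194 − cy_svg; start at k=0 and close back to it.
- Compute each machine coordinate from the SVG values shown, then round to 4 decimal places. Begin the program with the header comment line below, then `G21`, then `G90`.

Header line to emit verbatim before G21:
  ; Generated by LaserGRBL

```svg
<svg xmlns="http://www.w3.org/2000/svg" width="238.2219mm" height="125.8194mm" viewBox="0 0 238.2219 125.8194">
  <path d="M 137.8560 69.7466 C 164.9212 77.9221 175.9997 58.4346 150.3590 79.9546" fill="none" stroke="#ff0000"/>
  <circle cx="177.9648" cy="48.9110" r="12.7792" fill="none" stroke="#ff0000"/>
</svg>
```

1 u = 1 mm; y_m = 125.8194 − y.

[1] `<path>` cubic bezier, #ff0000→cut S813 F1191: (137.8560,56.0728) → (154.8334,54.0550) → (163.8722,55.9730) → (163.0286,55.3889) → (150.3590,45.8648)

[2] `<circle>` circle, #ff0000→cut S813 F1191: (190.7440,76.9084) → (187.0011,85.9447) → (177.9648,89.6876) → (168.9285,85.9447) → (165.1856,76.9084) → (168.9285,67.8721) → (177.9648,64.1292) → (187.0011,67.8721) → (190.7440,76.9084) (closed)

; Generated by LaserGRBL
G21
G90
G00 X137.8560 Y56.0728
M3 S813
G1 X154.8334 Y54.0550 F1191
G1 X163.8722 Y55.9730 F1191
G1 X163.0286 Y55.3889 F1191
G1 X150.3590 Y45.8648 F1191
G00 X190.7440 Y76.9084
M3 S813
G1 X187.0011 Y85.9447 F1191
G1 X177.9648 Y89.6876 F1191
G1 X168.9285 Y85.9447 F1191
G1 X165.1856 Y76.9084 F1191
G1 X168.9285 Y67.8721 F1191
G1 X177.9648 Y64.1292 F1191
G1 X187.0011 Y67.8721 F1191
G1 X190.7440 Y76.9084 F1191
M5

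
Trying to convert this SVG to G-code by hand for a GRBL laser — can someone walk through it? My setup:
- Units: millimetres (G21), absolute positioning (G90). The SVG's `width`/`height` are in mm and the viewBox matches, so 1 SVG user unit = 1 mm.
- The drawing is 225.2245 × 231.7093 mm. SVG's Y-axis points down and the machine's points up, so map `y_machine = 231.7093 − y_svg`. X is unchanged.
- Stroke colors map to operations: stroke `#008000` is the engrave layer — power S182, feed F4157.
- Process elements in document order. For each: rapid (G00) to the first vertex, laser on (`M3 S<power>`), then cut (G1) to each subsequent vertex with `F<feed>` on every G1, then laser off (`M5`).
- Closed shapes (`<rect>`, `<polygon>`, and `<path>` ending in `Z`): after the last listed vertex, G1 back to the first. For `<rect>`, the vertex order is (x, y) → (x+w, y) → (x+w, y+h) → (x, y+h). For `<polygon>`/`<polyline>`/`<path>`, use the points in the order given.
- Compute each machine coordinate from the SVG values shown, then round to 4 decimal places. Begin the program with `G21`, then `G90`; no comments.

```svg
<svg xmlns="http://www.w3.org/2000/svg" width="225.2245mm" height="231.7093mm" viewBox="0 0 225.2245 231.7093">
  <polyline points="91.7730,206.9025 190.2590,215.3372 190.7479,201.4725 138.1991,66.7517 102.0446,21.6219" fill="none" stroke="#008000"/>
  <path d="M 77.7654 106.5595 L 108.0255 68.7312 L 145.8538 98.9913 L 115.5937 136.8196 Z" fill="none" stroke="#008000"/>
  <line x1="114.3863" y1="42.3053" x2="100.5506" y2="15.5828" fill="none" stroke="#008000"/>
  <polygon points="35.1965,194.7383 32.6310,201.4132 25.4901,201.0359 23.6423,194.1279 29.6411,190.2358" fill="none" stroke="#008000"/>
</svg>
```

G21
G90
G00 X91.7730 Y24.8068
M3 S182
G1 X190.2590 Y16.3721 F4157
G1 X190.7479 Y30.2368 F4157
G1 X138.1991 Y164.9576 F4157
G1 X102.0446 Y210.0874 F4157
M5
G00 X77.7654 Y125.1498
M3 S182
G1 X108.0255 Y162.9781 F4157
G1 X145.8538 Y132.7180 F4157
G1 X115.5937 Y94.8897 F4157
G1 X77.7654 Y125.1498 F4157
M5
G00 X114.3863 Y189.4040
M3 S182
G1 X100.5506 Y216.1265 F4157
M5
G00 X35.1965 Y36.9710
M3 S182
G1 X32.6310 Y30.2961 F4157
G1 X25.4901 Y30.6734 F4157
G1 X23.6423 Y37.5814 F4157
G1 X29.6411 Y41.4735 F4157
G1 X35.1965 Y36.9710 F4157
M5

viewBox `0 0 225.2245 231.7093` with mm width/height → 1 unit = 1 mm. Flip: y_m = 231.7093 − y_svg.

**Shape 1** — `<polyline>` open polyline, stroke `#008000` → engrave (S182, F4157). Machine vertices: (91.7730,24.8068) → (190.2590,16.3721) → (190.7479,30.2368) → (138.1991,164.9576) → (102.0446,210.0874). Open path.

**Shape 2** — `<path>` regular polygon, stroke `#008000` → engrave (S182, F4157). Machine vertices: (77.7654,125.1498) → (108.0255,162.9781) → (145.8538,132.7180) → (115.5937,94.8897) → (77.7654,125.1498). Closed: final G1 returns to the first vertex.

**Shape 3** — `<line>` line segment, stroke `#008000` → engrave (S182, F4157). Machine vertices: (114.3863,189.4040) → (100.5506,216.1265). Open path.

**Shape 4** — `<polygon>` regular polygon, stroke `#008000` → engrave (S182, F4157). Machine vertices: (35.1965,36.9710) → (32.6310,30.2961) → (25.4901,30.6734) → (23.6423,37.5814) → (29.6411,41.4735) → (35.1965,36.9710). Closed: final G1 returns to the first vertex.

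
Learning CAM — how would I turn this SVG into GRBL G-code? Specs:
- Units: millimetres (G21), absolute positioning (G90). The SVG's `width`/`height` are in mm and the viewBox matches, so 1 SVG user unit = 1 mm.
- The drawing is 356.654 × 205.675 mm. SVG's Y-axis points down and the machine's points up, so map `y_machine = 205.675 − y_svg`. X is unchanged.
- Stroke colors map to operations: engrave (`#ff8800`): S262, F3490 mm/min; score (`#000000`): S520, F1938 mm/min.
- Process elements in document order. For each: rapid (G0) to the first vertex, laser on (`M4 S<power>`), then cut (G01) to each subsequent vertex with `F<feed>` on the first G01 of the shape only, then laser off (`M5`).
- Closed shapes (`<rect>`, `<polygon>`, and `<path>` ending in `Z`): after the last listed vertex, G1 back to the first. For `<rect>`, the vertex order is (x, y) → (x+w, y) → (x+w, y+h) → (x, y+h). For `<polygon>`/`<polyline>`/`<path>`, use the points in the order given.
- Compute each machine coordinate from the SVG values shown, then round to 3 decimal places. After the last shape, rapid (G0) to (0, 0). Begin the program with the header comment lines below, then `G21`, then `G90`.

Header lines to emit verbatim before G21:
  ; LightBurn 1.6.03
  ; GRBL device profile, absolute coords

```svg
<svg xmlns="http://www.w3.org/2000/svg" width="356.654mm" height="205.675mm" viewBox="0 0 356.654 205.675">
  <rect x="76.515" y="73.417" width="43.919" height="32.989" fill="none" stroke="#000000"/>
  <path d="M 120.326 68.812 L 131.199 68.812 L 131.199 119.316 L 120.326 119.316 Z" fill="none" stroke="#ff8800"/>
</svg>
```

1 u = 1 mm; y_m = 205.675 − y.

[1] `<rect>` rectangle, #000000→score S520 F1938: (76.515,132.258) → (120.434,132.258) → (120.434,99.269) → (76.515,99.269) → (76.515,132.258) (closed)

[2] `<path>` rectangle, #ff8800→engrave S262 F3490: (120.326,136.863) → (131.199,136.863) → (131.199,86.359) → (120.326,86.359) → (120.326,136.863) (closed)

; LightBurn 1.6.03
; GRBL device profile, absolute coords
G21
G90
G0 X76.515 Y132.258
M4 S520
G01 X120.434 Y132.258 F1938
G01 X120.434 Y99.269
G01 X76.515 Y99.269
G01 X76.515 Y132.258
M5
G0 X120.326 Y136.863
M4 S262
G01 X131.199 Y136.863 F3490
G01 X131.199 Y86.359
G01 X120.326 Y86.359
G01 X120.326 Y136.863
M5
G0 X0.000 Y0.000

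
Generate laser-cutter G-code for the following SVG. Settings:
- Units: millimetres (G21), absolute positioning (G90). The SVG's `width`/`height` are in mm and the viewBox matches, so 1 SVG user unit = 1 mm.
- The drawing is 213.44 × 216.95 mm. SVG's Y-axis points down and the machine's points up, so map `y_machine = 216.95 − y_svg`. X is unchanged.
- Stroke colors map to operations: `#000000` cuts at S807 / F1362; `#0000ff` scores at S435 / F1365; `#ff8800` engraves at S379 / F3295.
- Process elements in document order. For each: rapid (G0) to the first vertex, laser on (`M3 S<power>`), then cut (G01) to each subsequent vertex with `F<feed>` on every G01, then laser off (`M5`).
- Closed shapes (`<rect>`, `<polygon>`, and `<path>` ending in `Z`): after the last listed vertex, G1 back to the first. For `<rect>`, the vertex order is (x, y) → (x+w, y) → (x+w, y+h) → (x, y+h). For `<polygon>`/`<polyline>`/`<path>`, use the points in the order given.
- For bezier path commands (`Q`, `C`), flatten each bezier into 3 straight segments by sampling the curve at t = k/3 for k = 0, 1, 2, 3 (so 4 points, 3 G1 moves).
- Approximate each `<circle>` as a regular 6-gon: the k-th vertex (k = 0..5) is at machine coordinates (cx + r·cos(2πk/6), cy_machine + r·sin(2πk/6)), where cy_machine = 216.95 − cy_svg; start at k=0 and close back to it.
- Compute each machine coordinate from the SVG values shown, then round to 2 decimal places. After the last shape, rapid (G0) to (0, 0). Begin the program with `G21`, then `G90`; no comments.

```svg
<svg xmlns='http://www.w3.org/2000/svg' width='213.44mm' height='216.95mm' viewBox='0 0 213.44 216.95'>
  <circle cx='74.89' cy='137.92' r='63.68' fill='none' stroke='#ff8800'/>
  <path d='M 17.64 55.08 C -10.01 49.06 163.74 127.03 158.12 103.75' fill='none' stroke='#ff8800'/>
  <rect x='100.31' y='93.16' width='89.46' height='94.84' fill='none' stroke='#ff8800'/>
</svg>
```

G21
G90
G0 X138.57 Y79.03
M3 S379
G01 X106.73 Y134.18 F3295
G01 X43.05 Y134.18 F3295
G01 X11.21 Y79.03 F3295
G01 X43.05 Y23.88 F3295
G01 X106.73 Y23.88 F3295
G01 X138.57 Y79.03 F3295
M5
G0 X17.64 Y161.87
M3 S379
G01 X43.02 Y146.75 F3295
G01 X118.05 Y116.81 F3295
G01 X158.12 Y113.20 F3295
M5
G0 X100.31 Y123.79
M3 S379
G01 X189.77 Y123.79 F3295
G01 X189.77 Y28.95 F3295
G01 X100.31 Y28.95 F3295
G01 X100.31 Y123.79 F3295
M5
G0 X0.00 Y0.00

1 u = 1 mm; y_m = 216.95 − y.

[1] `<circle>` circle, #ff8800→engrave S379 F3295: (138.57,79.03) → (106.73,134.18) → (43.05,134.18) → (11.21,79.03) → (43.05,23.88) → (106.73,23.88) → (138.57,79.03) (closed)

[2] `<path>` cubic bezier, #ff8800→engrave S379 F3295: (17.64,161.87) → (43.02,146.75) → (118.05,116.81) → (158.12,113.20)

[3] `<rect>` rectangle, #ff8800→engrave S379 F3295: (100.31,123.79) → (189.77,123.79) → (189.77,28.95) → (100.31,28.95) → (100.31,123.79) (closed)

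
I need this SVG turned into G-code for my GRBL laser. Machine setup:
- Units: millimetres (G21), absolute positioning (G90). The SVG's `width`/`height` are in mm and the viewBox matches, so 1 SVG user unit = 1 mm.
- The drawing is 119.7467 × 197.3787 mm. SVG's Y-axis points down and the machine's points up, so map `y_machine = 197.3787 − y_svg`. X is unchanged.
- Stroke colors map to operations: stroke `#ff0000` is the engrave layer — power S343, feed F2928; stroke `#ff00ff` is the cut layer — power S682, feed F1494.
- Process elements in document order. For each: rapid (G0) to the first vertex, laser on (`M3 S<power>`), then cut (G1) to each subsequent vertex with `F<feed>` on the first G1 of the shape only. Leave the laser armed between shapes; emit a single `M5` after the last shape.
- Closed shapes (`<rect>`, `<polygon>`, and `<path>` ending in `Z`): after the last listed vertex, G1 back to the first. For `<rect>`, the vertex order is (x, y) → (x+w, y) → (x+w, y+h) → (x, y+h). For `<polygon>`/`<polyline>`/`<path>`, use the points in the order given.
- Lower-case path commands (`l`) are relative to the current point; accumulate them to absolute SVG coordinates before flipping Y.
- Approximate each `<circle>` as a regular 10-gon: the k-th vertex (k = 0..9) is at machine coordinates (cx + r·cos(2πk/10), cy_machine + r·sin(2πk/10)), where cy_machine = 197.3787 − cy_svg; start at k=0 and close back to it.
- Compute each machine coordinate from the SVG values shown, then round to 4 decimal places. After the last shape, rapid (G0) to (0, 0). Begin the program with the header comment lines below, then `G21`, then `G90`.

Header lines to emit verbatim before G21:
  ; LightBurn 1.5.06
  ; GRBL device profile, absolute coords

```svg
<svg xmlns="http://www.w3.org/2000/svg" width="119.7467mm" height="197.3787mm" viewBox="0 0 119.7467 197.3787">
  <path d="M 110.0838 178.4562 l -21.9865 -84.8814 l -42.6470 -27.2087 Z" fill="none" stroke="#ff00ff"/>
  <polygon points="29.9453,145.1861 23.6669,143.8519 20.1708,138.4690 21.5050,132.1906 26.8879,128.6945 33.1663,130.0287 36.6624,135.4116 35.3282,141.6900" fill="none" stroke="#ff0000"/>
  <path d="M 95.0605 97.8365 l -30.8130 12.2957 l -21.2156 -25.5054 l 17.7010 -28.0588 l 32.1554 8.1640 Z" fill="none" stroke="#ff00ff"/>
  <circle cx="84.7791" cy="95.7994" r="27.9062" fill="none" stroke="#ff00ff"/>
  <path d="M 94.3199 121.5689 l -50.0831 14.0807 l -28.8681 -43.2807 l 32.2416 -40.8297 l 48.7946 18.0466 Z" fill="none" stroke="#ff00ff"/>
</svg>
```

; LightBurn 1.5.06
; GRBL device profile, absolute coords
G21
G90
G0 X110.0838 Y18.9225
M3 S682
G1 X88.0973 Y103.8039 F1494
G1 X45.4503 Y131.0126
G1 X110.0838 Y18.9225
G0 X29.9453 Y52.1926
M3 S343
G1 X23.6669 Y53.5268 F2928
G1 X20.1708 Y58.9097
G1 X21.5050 Y65.1881
G1 X26.8879 Y68.6842
G1 X33.1663 Y67.3500
G1 X36.6624 Y61.9671
G1 X35.3282 Y55.6887
G1 X29.9453 Y52.1926
G0 X95.0605 Y99.5422
M3 S682
G1 X64.2475 Y87.2465 F1494
G1 X43.0319 Y112.7519
G1 X60.7329 Y140.8107
G1 X92.8883 Y132.6467
G1 X95.0605 Y99.5422
G0 X112.6853 Y101.5793
M3 S682
G1 X107.3557 Y117.9822 F1494
G1 X93.4026 Y128.1197
G1 X76.1556 Y128.1197
G1 X62.2025 Y117.9822
G1 X56.8729 Y101.5793
G1 X62.2025 Y85.1764
G1 X76.1556 Y75.0389
G1 X93.4026 Y75.0389
G1 X107.3557 Y85.1764
G1 X112.6853 Y101.5793
G0 X94.3199 Y75.8098
M3 S682
G1 X44.2368 Y61.7291 F1494
G1 X15.3687 Y105.0098
G1 X47.6103 Y145.8395
G1 X96.4049 Y127.7929
G1 X94.3199 Y75.8098
M5
G0 X0.0000 Y0.0000

Since the viewBox matches the mm dimensions, user units are millimetres directly. The only transform is the Y-flip y_m = 197.3787 − y_svg.

Shape 1 is a closed polygon drawn with `<path>`. Its stroke #ff00ff means cut at S682, F1494. After flipping Y the toolpath is (110.0838,18.9225) → (88.0973,103.8039) → (45.4503,131.0126) → (110.0838,18.9225), returning to the start.

Shape 2 is a regular polygon drawn with `<polygon>`. Its stroke #ff0000 means engrave at S343, F2928. After flipping Y the toolpath is (29.9453,52.1926) → (23.6669,53.5268) → (20.1708,58.9097) → (21.5050,65.1881) → (26.8879,68.6842) → (33.1663,67.3500) → (36.6624,61.9671) → (35.3282,55.6887) → (29.9453,52.1926), returning to the start.

Shape 3 is a regular polygon drawn with `<path>`. Its stroke #ff00ff means cut at S682, F1494. After flipping Y the toolpath is (95.0605,99.5422) → (64.2475,87.2465) → (43.0319,112.7519) → (60.7329,140.8107) → (92.8883,132.6467) → (95.0605,99.5422), returning to the start.

Shape 4 is a circle drawn with `<circle>`. Its stroke #ff00ff means cut at S682, F1494. After flipping Y the toolpath is (112.6853,101.5793) → (107.3557,117.9822) → (93.4026,128.1197) → (76.1556,128.1197) → (62.2025,117.9822) → (56.8729,101.5793) → (62.2025,85.1764) → (76.1556,75.0389) → (93.4026,75.0389) → (107.3557,85.1764) → (112.6853,101.5793), returning to the start.

Shape 5 is a regular polygon drawn with `<path>`. Its stroke #ff00ff means cut at S682, F1494. After flipping Y the toolpath is (94.3199,75.8098) → (44.2368,61.7291) → (15.3687,105.0098) → (47.6103,145.8395) → (96.4049,127.7929) → (94.3199,75.8098), returning to the start.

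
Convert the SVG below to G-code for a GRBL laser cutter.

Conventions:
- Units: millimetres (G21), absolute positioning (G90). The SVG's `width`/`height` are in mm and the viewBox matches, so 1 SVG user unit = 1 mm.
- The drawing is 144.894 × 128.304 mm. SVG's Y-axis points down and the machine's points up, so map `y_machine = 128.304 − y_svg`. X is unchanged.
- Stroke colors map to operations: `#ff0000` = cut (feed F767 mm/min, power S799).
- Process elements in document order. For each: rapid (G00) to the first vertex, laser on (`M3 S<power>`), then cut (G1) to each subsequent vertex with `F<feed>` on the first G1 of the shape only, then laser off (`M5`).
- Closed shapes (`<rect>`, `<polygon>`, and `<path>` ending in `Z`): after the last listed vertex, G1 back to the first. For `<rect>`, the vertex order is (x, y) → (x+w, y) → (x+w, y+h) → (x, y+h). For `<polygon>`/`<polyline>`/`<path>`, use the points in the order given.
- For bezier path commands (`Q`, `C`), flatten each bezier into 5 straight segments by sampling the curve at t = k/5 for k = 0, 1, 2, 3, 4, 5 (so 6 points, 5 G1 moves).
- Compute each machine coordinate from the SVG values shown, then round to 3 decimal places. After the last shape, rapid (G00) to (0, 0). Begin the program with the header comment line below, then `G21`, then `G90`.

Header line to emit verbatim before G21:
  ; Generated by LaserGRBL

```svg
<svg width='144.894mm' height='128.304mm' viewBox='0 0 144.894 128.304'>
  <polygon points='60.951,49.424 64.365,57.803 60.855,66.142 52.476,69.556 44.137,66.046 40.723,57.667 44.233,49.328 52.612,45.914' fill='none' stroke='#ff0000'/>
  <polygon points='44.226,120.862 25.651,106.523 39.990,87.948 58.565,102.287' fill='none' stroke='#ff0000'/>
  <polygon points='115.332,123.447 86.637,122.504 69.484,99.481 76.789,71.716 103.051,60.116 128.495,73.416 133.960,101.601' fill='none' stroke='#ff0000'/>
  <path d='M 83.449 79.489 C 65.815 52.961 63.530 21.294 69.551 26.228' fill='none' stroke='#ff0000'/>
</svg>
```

; Generated by LaserGRBL
G21
G90
G00 X60.951 Y78.880
M3 S799
G1 X64.365 Y70.501 F767
G1 X60.855 Y62.162
G1 X52.476 Y58.748
G1 X44.137 Y62.258
G1 X40.723 Y70.637
G1 X44.233 Y78.976
G1 X52.612 Y82.390
G1 X60.951 Y78.880
M5
G00 X44.226 Y7.442
M3 S799
G1 X25.651 Y21.781 F767
G1 X39.990 Y40.356
G1 X58.565 Y26.017
G1 X44.226 Y7.442
M5
G00 X115.332 Y4.857
M3 S799
G1 X86.637 Y5.800 F767
G1 X69.484 Y28.823
G1 X76.789 Y56.588
G1 X103.051 Y68.188
G1 X128.495 Y54.888
G1 X133.960 Y26.703
G1 X115.332 Y4.857
M5
G00 X83.449 Y48.815
M3 S799
G1 X74.654 Y65.015 F767
G1 X69.205 Y80.444
G1 X66.763 Y93.100
G1 X66.991 Y100.978
G1 X69.551 Y102.076
M5
G00 X0.000 Y0.000

1 u = 1 mm; y_m = 128.304 − y.

[1] `<polygon>` regular polygon, #ff0000→cut S799 F767: (60.951,78.880) → (64.365,70.501) → (60.855,62.162) → (52.476,58.748) → (44.137,62.258) → (40.723,70.637) → (44.233,78.976) → (52.612,82.390) → (60.951,78.880) (closed)

[2] `<polygon>` regular polygon, #ff0000→cut S799 F767: (44.226,7.442) → (25.651,21.781) → (39.990,40.356) → (58.565,26.017) → (44.226,7.442) (closed)

[3] `<polygon>` regular polygon, #ff0000→cut S799 F767: (115.332,4.857) → (86.637,5.800) → (69.484,28.823) → (76.789,56.588) → (103.051,68.188) → (128.495,54.888) → (133.960,26.703) → (115.332,4.857) (closed)

[4] `<path>` cubic bezier, #ff0000→cut S799 F767: (83.449,48.815) → (74.654,65.015) → (69.205,80.444) → (66.763,93.100) → (66.991,100.978) → (69.551,102.076)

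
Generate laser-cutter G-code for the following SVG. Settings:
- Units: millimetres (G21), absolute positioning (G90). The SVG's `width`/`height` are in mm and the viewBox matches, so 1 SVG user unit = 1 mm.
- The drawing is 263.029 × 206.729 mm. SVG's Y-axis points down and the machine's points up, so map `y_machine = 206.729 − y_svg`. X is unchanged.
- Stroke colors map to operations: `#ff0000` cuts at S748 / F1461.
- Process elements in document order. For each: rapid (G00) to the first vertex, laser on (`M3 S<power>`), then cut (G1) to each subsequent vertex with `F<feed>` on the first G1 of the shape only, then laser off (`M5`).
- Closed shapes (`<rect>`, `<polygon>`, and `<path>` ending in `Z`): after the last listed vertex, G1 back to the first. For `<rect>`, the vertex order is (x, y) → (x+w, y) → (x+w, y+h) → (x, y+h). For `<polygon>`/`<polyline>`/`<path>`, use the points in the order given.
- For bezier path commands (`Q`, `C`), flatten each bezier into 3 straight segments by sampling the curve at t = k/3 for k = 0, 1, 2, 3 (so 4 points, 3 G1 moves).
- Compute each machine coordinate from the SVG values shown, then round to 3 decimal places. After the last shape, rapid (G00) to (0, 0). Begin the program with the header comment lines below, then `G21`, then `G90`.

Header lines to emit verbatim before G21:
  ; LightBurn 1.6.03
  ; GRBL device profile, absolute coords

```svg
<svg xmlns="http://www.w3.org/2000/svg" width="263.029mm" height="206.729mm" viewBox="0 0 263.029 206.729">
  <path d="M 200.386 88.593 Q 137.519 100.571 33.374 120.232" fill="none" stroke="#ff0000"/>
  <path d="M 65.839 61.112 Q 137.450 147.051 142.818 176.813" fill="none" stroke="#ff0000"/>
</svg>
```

; LightBurn 1.6.03
; GRBL device profile, absolute coords
G21
G90
G00 X200.386 Y118.136
M3 S748
G1 X153.888 Y109.297 F1461
G1 X98.218 Y98.751
G1 X33.374 Y86.497
M5
G00 X65.839 Y145.617
M3 S748
G1 X106.219 Y94.566 F1461
G1 X131.879 Y55.999
G1 X142.818 Y29.916
M5
G00 X0.000 Y0.000

Since the viewBox matches the mm dimensions, user units are millimetres directly. The only transform is the Y-flip y_m = 206.729 − y_svg.

Shape 1 is a quadratic bezier drawn with `<path>`. Its stroke #ff0000 means cut at S748, F1461. After flipping Y the toolpath is (200.386,118.136) → (153.888,109.297) → (98.218,98.751) → (33.374,86.497).

Shape 2 is a quadratic bezier drawn with `<path>`. Its stroke #ff0000 means cut at S748, F1461. After flipping Y the toolpath is (65.839,145.617) → (106.219,94.566) → (131.879,55.999) → (142.818,29.916).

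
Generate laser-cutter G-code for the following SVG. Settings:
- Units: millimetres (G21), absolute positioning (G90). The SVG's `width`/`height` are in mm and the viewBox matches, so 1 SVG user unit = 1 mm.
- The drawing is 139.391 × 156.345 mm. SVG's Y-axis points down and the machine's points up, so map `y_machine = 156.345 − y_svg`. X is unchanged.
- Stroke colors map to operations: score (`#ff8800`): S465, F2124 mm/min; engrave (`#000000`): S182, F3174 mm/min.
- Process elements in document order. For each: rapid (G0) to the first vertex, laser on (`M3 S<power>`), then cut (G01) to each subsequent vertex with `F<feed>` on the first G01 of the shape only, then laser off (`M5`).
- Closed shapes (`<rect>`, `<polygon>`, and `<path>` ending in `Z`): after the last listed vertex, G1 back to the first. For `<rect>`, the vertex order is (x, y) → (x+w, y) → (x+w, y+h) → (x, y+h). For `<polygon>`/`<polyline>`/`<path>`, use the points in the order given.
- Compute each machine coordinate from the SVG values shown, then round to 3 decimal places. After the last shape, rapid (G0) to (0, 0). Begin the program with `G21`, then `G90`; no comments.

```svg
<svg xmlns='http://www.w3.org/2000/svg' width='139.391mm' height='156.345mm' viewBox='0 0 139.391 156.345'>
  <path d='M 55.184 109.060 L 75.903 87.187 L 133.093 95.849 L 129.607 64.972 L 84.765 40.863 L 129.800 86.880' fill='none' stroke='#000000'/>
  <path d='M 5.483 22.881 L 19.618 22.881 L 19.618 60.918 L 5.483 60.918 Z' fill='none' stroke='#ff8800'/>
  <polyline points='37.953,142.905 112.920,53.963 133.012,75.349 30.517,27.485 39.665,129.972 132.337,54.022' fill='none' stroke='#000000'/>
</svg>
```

G21
G90
G0 X55.184 Y47.285
M3 S182
G01 X75.903 Y69.158 F3174
G01 X133.093 Y60.496
G01 X129.607 Y91.373
G01 X84.765 Y115.482
G01 X129.800 Y69.465
M5
G0 X5.483 Y133.464
M3 S465
G01 X19.618 Y133.464 F2124
G01 X19.618 Y95.427
G01 X5.483 Y95.427
G01 X5.483 Y133.464
M5
G0 X37.953 Y13.440
M3 S182
G01 X112.920 Y102.382 F3174
G01 X133.012 Y80.996
G01 X30.517 Y128.860
G01 X39.665 Y26.373
G01 X132.337 Y102.323
M5
G0 X0.000 Y0.000

viewBox `0 0 139.391 156.345` with mm width/height → 1 unit = 1 mm. Flip: y_m = 156.345 − y_svg.

**Shape 1** — `<path>` open polyline, stroke `#000000` → engrave (S182, F3174). Machine vertices: (55.184,47.285) → (75.903,69.158) → (133.093,60.496) → (129.607,91.373) → (84.765,115.482) → (129.800,69.465). Open path.

**Shape 2** — `<path>` rectangle, stroke `#ff8800` → score (S465, F2124). Machine vertices: (5.483,133.464) → (19.618,133.464) → (19.618,95.427) → (5.483,95.427) → (5.483,133.464). Closed: final G1 returns to the first vertex.

**Shape 3** — `<polyline>` open polyline, stroke `#000000` → engrave (S182, F3174). Machine vertices: (37.953,13.440) → (112.920,102.382) → (133.012,80.996) → (30.517,128.860) → (39.665,26.373) → (132.337,102.323). Open path.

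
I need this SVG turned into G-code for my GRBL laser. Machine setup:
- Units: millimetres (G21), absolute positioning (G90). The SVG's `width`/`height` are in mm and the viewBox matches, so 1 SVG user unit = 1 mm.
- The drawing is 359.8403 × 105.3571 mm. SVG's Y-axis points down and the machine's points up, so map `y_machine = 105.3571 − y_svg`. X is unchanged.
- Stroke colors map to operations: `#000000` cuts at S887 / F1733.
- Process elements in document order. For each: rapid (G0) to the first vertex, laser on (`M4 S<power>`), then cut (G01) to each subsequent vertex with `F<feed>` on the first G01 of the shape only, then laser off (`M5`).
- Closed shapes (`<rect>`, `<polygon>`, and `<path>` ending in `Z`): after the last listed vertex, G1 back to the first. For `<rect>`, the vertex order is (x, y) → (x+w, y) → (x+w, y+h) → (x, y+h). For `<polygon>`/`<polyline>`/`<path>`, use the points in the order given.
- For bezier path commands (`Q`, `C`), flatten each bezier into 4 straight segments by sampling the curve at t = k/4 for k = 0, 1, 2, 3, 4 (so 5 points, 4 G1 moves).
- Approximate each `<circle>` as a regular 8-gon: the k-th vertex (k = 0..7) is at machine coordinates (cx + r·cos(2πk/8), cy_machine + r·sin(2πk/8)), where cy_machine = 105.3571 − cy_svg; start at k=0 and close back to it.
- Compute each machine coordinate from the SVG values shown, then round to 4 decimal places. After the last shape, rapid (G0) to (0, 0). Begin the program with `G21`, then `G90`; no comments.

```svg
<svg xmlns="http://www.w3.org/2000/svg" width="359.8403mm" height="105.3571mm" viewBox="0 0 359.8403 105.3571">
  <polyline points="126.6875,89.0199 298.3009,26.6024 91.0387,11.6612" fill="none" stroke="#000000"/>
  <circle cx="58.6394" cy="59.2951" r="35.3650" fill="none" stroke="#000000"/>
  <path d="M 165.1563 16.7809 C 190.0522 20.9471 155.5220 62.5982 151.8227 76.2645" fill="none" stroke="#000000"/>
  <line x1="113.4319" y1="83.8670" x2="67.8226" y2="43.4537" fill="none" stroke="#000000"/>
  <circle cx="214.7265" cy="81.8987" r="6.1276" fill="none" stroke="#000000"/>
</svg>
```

G21
G90
G0 X126.6875 Y16.3372
M4 S887
G01 X298.3009 Y78.7547 F1733
G01 X91.0387 Y93.6959
M5
G0 X94.0044 Y46.0620
M4 S887
G01 X83.6462 Y71.0688 F1733
G01 X58.6394 Y81.4270
G01 X33.6326 Y71.0688
G01 X23.2744 Y46.0620
G01 X33.6326 Y21.0552
G01 X58.6394 Y10.6970
G01 X83.6462 Y21.0552
G01 X94.0044 Y46.0620
M5
G0 X165.1563 Y88.5762
M4 S887
G01 X174.0961 Y79.4461 F1733
G01 X169.2127 Y62.3969
G01 X158.9677 Y43.5665
G01 X151.8227 Y29.0926
M5
G0 X113.4319 Y21.4901
M4 S887
G01 X67.8226 Y61.9034 F1733
M5
G0 X220.8541 Y23.4584
M4 S887
G01 X219.0594 Y27.7913 F1733
G01 X214.7265 Y29.5860
G01 X210.3936 Y27.7913
G01 X208.5989 Y23.4584
G01 X210.3936 Y19.1255
G01 X214.7265 Y17.3308
G01 X219.0594 Y19.1255
G01 X220.8541 Y23.4584
M5
G0 X0.0000 Y0.0000

viewBox `0 0 359.8403 105.3571` with mm width/height → 1 unit = 1 mm. Flip: y_m = 105.3571 − y_svg.

**Shape 1** — `<polyline>` open polyline, stroke `#000000` → cut (S887, F1733). Machine vertices: (126.6875,16.3372) → (298.3009,78.7547) → (91.0387,93.6959). Open path.

**Shape 2** — `<circle>` circle, stroke `#000000` → cut (S887, F1733). Machine vertices: (94.0044,46.0620) → (83.6462,71.0688) → (58.6394,81.4270) → (33.6326,71.0688) → (23.2744,46.0620) → (33.6326,21.0552) → (58.6394,10.6970) → (83.6462,21.0552) → (94.0044,46.0620). Closed: final G1 returns to the first vertex.

**Shape 3** — `<path>` cubic bezier, stroke `#000000` → cut (S887, F1733). Control points (SVG): P0=(165.1563,16.7809), P1=(190.0522,20.9471), P2=(155.5220,62.5982), P3=(151.8227,76.2645); sampled at t=k/4. Machine vertices: (165.1563,88.5762) → (174.0961,79.4461) → (169.2127,62.3969) → (158.9677,43.5665) → (151.8227,29.0926). Open path.

**Shape 4** — `<line>` line segment, stroke `#000000` → cut (S887, F1733). Machine vertices: (113.4319,21.4901) → (67.8226,61.9034). Open path.

**Shape 5** — `<circle>` circle, stroke `#000000` → cut (S887, F1733). Machine vertices: (220.8541,23.4584) → (219.0594,27.7913) → (214.7265,29.5860) → (210.3936,27.7913) → (208.5989,23.4584) → (210.3936,19.1255) → (214.7265,17.3308) → (219.0594,19.1255) → (220.8541,23.4584). Closed: final G1 returns to the first vertex.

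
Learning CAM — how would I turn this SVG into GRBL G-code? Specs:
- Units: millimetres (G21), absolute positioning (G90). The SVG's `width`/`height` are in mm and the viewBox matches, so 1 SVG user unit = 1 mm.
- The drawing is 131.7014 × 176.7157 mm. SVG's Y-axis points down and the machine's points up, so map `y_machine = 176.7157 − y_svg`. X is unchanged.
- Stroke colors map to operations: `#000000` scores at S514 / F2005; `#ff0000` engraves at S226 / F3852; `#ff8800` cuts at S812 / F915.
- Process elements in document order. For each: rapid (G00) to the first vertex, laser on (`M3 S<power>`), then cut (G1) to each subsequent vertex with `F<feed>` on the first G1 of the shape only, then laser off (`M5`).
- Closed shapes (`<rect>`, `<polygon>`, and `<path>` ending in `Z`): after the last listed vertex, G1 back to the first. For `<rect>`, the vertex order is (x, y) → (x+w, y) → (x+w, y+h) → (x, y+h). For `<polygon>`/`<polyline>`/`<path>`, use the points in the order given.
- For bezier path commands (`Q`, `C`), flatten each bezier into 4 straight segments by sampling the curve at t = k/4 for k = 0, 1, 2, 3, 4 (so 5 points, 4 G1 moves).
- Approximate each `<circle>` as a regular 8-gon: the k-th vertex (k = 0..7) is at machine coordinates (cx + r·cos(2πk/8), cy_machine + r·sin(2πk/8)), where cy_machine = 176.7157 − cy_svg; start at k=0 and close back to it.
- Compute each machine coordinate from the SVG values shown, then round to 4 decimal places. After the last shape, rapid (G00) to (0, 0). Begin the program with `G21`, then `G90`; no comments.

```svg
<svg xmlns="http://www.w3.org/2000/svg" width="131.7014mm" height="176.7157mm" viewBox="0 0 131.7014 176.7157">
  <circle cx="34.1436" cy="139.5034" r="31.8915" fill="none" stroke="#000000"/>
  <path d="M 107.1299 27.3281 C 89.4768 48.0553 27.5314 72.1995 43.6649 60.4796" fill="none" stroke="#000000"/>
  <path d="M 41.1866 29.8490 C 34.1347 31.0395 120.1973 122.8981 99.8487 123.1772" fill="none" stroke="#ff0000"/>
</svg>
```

G21
G90
G00 X66.0351 Y37.2123
M3 S514
G1 X56.6943 Y59.7630 F2005
G1 X34.1436 Y69.1038
G1 X11.5929 Y59.7630
G1 X2.2521 Y37.2123
G1 X11.5929 Y14.6616
G1 X34.1436 Y5.3208
G1 X56.6943 Y14.6616
G1 X66.0351 Y37.2123
M5
G00 X107.1299 Y149.3876
M3 S514
G1 X87.4973 Y133.8153 F2005
G1 X62.7274 Y120.6442
G1 X44.2925 Y113.5569
G1 X43.6649 Y116.2361
M5
G00 X41.1866 Y146.8667
M3 S226
G1 X50.2391 Y131.8212 F3852
G1 X75.5039 Y99.8608
G1 X98.2756 Y68.0714
G1 X99.8487 Y53.5385
M5
G00 X0.0000 Y0.0000

Since the viewBox matches the mm dimensions, user units are millimetres directly. The only transform is the Y-flip y_m = 176.7157 − y_svg.

Shape 1 is a circle drawn with `<circle>`. Its stroke #000000 means score at S514, F2005. After flipping Y the toolpath is (66.0351,37.2123) → (56.6943,59.7630) → (34.1436,69.1038) → (11.5929,59.7630) → (2.2521,37.2123) → (11.5929,14.6616) → (34.1436,5.3208) → (56.6943,14.6616) → (66.0351,37.2123), returning to the start.

Shape 2 is a cubic bezier drawn with `<path>`. Its stroke #000000 means score at S514, F2005. After flipping Y the toolpath is (107.1299,149.3876) → (87.4973,133.8153) → (62.7274,120.6442) → (44.2925,113.5569) → (43.6649,116.2361).

Shape 3 is a cubic bezier drawn with `<path>`. Its stroke #ff0000 means engrave at S226, F3852. After flipping Y the toolpath is (41.1866,146.8667) → (50.2391,131.8212) → (75.5039,99.8608) → (98.2756,68.0714) → (99.8487,53.5385).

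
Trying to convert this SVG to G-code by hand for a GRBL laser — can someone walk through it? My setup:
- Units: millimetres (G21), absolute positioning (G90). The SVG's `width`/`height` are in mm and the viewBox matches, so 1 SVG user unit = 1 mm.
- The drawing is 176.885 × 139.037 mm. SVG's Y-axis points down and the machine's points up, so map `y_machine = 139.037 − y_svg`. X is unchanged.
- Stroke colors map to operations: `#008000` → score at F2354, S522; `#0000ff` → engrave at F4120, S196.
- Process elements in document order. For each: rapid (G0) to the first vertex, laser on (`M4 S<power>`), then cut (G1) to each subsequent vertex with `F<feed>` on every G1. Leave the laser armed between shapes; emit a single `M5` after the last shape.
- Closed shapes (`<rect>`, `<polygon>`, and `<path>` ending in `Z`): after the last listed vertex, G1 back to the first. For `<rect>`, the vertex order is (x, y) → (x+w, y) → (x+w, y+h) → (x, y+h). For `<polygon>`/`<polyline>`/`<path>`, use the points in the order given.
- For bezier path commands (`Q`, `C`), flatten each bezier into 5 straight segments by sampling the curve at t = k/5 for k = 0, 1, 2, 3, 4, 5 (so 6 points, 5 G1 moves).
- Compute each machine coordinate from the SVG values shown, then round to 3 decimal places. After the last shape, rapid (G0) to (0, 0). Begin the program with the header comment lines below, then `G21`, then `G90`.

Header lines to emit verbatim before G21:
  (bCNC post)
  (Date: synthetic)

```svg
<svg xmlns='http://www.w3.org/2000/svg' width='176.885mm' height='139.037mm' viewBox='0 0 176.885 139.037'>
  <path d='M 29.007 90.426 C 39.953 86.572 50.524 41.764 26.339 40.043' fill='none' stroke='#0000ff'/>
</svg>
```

Since the viewBox matches the mm dimensions, user units are millimetres directly. The only transform is the Y-flip y_m = 139.037 − y_svg.

Shape 1 is a cubic bezier drawn with `<path>`. Its stroke #0000ff means engrave at S196, F4120. After flipping Y the toolpath is (29.007,48.611) → (35.255,55.166) → (39.762,67.515) → (40.879,81.626) → (36.954,93.463) → (26.339,98.994).

(bCNC post)
(Date: synthetic)
G21
G90
G0 X29.007 Y48.611
M4 S196
G1 X35.255 Y55.166 F4120
G1 X39.762 Y67.515 F4120
G1 X40.879 Y81.626 F4120
G1 X36.954 Y93.463 F4120
G1 X26.339 Y98.994 F4120
M5
G0 X0.000 Y0.000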